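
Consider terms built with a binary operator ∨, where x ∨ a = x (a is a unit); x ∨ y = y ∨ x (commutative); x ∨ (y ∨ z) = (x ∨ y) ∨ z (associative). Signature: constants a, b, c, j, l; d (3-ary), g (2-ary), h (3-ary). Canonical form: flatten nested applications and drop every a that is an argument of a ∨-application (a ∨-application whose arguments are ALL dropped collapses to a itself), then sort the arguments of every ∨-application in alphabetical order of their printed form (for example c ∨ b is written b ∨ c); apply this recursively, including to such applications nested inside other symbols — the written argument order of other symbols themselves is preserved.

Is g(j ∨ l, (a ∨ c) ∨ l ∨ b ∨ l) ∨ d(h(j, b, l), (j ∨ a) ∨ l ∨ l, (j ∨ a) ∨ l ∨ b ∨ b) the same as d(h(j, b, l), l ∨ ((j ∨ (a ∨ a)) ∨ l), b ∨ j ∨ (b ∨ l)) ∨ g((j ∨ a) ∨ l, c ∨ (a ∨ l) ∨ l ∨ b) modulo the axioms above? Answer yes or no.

Answer: yes — both canonical forms are d(h(j, b, l), j ∨ l ∨ l, b ∨ b ∨ j ∨ l) ∨ g(j ∨ l, b ∨ c ∨ l ∨ l)

Derivation:
Left:  g(j ∨ l, (a ∨ c) ∨ l ∨ b ∨ l) ∨ d(h(j, b, l), (j ∨ a) ∨ l ∨ l, (j ∨ a) ∨ l ∨ b ∨ b)
  Simplify inside:  g(j ∨ l, (a ∨ c) ∨ l ∨ b ∨ l)  →  g(j ∨ l, b ∨ c ∨ l ∨ l)
  Canonicalize subterm:  d(h(j, b, l), (j ∨ a) ∨ l ∨ l, (j ∨ a) ∨ l ∨ b ∨ b)  →  d(h(j, b, l), j ∨ l ∨ l, b ∨ b ∨ j ∨ l)
  Sort:  d(h(j, b, l), j ∨ l ∨ l, b ∨ b ∨ j ∨ l) ∨ g(j ∨ l, b ∨ c ∨ l ∨ l)
Right:  d(h(j, b, l), l ∨ ((j ∨ (a ∨ a)) ∨ l), b ∨ j ∨ (b ∨ l)) ∨ g((j ∨ a) ∨ l, c ∨ (a ∨ l) ∨ l ∨ b)
  Simplify inside:  d(h(j, b, l), l ∨ ((j ∨ (a ∨ a)) ∨ l), b ∨ j ∨ (b ∨ l))  →  d(h(j, b, l), j ∨ l ∨ l, b ∨ b ∨ j ∨ l)
  Inside:  g((j ∨ a) ∨ l, c ∨ (a ∨ l) ∨ l ∨ b)  →  g(j ∨ l, b ∨ c ∨ l ∨ l)
  Order the arguments:  d(h(j, b, l), j ∨ l ∨ l, b ∨ b ∨ j ∨ l) ∨ g(j ∨ l, b ∨ c ∨ l ∨ l)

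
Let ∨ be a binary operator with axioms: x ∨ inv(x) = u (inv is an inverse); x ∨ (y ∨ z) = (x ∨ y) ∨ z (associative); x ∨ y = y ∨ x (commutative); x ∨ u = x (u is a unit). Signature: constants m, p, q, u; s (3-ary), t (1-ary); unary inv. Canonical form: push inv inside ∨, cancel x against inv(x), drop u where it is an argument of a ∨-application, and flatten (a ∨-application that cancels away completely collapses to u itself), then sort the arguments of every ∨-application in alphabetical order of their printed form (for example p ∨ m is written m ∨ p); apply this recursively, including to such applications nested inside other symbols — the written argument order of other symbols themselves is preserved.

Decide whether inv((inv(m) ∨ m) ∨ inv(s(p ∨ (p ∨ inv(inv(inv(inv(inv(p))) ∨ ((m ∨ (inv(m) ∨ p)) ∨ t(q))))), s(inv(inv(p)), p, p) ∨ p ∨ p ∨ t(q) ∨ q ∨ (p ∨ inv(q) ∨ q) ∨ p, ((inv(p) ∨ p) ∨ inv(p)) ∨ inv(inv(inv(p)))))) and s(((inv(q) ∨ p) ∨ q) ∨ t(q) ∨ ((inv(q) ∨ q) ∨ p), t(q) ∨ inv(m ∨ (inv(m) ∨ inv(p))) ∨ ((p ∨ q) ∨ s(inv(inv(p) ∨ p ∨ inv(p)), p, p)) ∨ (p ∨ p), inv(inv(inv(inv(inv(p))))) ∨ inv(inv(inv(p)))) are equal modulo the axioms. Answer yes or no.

Answer: yes — both canonical forms are s(p ∨ p ∨ t(q), p ∨ p ∨ p ∨ p ∨ q ∨ s(p, p, p) ∨ t(q), inv(p) ∨ inv(p))

Derivation:
Left:  inv((inv(m) ∨ m) ∨ inv(s(p ∨ (p ∨ inv(inv(inv(inv(inv(p))) ∨ ((m ∨ (inv(m) ∨ p)) ∨ t(q))))), s(inv(inv(p)), p, p) ∨ p ∨ p ∨ t(q) ∨ q ∨ (p ∨ inv(q) ∨ q) ∨ p, ((inv(p) ∨ p) ∨ inv(p)) ∨ inv(inv(inv(p))))))
  Push inv inside:  distribute inv over ∨ and collapse double inv
  Cancel inverse pairs:  m cancels
  Collect terms:  s(p ∨ p ∨ t(q), p ∨ p ∨ p ∨ p ∨ q ∨ s(p, p, p) ∨ t(q), inv(p) ∨ inv(p))
Right:  s(((inv(q) ∨ p) ∨ q) ∨ t(q) ∨ ((inv(q) ∨ q) ∨ p), t(q) ∨ inv(m ∨ (inv(m) ∨ inv(p))) ∨ ((p ∨ q) ∨ s(inv(inv(p) ∨ p ∨ inv(p)), p, p)) ∨ (p ∨ p), inv(inv(inv(inv(inv(p))))) ∨ inv(inv(inv(p))))
  Focus inside:  t(q) ∨ inv(m ∨ (inv(m) ∨ inv(p))) ∨ ((p ∨ q) ∨ s(inv(inv(p) ∨ p ∨ inv(p)), p, p)) ∨ (p ∨ p)
  Push inv inside:  distribute inv over ∨ and collapse double inv
  Inverses cancel:  m cancels
  Collect terms:  t(q) ∨ p ∨ p ∨ p ∨ p ∨ q ∨ s(p, p, p)
  Sort arguments:  p ∨ p ∨ p ∨ p ∨ q ∨ s(p, p, p) ∨ t(q)
  Reassemble:  s(p ∨ p ∨ t(q), p ∨ p ∨ p ∨ p ∨ q ∨ s(p, p, p) ∨ t(q), inv(p) ∨ inv(p))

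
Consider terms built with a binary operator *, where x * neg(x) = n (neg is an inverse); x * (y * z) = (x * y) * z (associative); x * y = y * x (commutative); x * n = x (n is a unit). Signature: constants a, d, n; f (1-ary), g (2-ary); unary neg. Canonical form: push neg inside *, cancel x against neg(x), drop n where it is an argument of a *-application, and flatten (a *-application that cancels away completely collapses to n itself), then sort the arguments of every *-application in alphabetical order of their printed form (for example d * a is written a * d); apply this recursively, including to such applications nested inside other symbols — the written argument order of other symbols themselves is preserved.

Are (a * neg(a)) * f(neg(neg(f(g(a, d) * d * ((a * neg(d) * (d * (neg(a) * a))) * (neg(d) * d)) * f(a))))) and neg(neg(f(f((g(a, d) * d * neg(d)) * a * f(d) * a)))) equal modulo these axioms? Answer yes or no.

Answer: no — f(f(a * d * f(a) * g(a, d))) vs f(f(a * a * f(d) * g(a, d)))

Derivation:
Left:  (a * neg(a)) * f(neg(neg(f(g(a, d) * d * ((a * neg(d) * (d * (neg(a) * a))) * (neg(d) * d)) * f(a)))))
  Push neg inside:  distribute neg over * and collapse double neg
  Inverses cancel:  a cancels
  Combine occurrences:  f(f(a * d * f(a) * g(a, d)))
Right:  neg(neg(f(f((g(a, d) * d * neg(d)) * a * f(d) * a))))
  Push neg inside:  distribute neg over * and collapse double neg
  Combine occurrences:  f(f(a * a * f(d) * g(a, d)))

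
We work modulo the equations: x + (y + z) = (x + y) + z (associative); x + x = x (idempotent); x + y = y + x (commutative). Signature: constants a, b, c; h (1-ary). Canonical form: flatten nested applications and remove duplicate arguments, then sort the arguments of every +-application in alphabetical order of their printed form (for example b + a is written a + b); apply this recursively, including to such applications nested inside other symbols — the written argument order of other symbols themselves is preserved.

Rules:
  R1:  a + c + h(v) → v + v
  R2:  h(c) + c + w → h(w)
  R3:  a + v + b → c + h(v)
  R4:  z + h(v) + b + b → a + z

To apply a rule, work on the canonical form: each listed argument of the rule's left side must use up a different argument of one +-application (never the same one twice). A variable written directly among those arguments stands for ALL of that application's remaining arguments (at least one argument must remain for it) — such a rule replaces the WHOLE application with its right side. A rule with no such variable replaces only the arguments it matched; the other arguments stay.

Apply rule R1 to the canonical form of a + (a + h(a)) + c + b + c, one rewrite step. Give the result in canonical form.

Answer: a + b

Derivation:
Canonical form:  a + b + c + h(a)
Match R1:  consume a, c, h(a);  v := a
Giving:  a + b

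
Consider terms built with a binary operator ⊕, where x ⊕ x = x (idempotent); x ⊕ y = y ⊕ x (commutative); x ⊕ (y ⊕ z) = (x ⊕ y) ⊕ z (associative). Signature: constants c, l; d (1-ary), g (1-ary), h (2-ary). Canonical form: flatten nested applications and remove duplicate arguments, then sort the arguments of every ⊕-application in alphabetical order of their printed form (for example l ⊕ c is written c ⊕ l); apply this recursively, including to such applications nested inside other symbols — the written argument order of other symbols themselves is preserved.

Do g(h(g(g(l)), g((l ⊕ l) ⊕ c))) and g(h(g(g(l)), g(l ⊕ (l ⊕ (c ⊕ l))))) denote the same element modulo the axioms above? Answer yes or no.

Left:  g(h(g(g(l)), g((l ⊕ l) ⊕ c)))
  Descend into:  (l ⊕ l) ⊕ c
  Un-nest:  l ⊕ l ⊕ c
  Idempotence:  drop duplicate l
  Sort:  c ⊕ l
  Reassemble:  g(h(g(g(l)), g(c ⊕ l)))
Right:  g(h(g(g(l)), g(l ⊕ (l ⊕ (c ⊕ l)))))
  Descend into:  l ⊕ (l ⊕ (c ⊕ l))
  Flatten:  l ⊕ l ⊕ c ⊕ l
  Deduplicate:  drop duplicate l, l
  Order the arguments:  c ⊕ l
  Put back:  g(h(g(g(l)), g(c ⊕ l)))

Answer: yes — both canonical forms are g(h(g(g(l)), g(c ⊕ l)))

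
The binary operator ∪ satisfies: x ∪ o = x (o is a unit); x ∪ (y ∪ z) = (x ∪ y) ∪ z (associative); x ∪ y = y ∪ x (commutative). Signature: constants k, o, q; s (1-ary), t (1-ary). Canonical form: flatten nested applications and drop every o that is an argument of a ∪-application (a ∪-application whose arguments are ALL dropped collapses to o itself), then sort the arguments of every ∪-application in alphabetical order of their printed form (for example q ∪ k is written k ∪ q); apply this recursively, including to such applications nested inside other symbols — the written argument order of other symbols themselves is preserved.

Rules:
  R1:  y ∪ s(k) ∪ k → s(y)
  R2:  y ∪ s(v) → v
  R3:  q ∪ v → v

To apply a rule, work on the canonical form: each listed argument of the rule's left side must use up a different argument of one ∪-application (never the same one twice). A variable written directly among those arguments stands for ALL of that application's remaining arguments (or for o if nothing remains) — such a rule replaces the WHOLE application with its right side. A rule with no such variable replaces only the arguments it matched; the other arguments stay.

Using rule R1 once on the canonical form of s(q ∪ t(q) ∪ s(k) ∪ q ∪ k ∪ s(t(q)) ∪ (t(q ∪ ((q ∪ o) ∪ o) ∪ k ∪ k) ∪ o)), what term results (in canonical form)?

Canonical form:  s(k ∪ q ∪ q ∪ s(k) ∪ s(t(q)) ∪ t(k ∪ k ∪ q ∪ q) ∪ t(q))
R1 matches:  uses k, s(k);  y := q ∪ q ∪ s(t(q)) ∪ t(k ∪ k ∪ q ∪ q) ∪ t(q)
The variable takes the whole remainder — replace the entire application.
Giving:  s(s(q ∪ q ∪ s(t(q)) ∪ t(k ∪ k ∪ q ∪ q) ∪ t(q)))

Answer: s(s(q ∪ q ∪ s(t(q)) ∪ t(k ∪ k ∪ q ∪ q) ∪ t(q)))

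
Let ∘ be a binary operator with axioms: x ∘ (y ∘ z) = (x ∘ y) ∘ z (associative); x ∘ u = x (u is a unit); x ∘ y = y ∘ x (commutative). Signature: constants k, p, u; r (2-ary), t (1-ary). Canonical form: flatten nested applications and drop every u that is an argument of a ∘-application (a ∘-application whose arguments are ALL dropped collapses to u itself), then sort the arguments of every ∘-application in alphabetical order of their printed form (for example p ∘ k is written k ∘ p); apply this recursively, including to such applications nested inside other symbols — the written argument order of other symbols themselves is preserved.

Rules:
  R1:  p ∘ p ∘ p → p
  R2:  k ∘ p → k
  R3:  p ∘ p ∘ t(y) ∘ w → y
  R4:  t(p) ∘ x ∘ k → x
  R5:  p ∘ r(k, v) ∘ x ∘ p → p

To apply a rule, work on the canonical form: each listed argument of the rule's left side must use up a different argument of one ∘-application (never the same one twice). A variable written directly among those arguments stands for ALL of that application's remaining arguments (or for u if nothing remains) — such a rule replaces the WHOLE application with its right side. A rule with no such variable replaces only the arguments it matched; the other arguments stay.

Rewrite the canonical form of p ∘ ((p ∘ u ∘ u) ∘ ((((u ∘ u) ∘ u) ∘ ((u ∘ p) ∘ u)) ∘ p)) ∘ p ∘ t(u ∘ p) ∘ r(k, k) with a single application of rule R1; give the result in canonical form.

Answer: p ∘ p ∘ p ∘ r(k, k) ∘ t(p)

Derivation:
Canonical form:  p ∘ p ∘ p ∘ p ∘ p ∘ r(k, k) ∘ t(p)
R1 matches:  uses p, p, p
Giving:  p ∘ p ∘ p ∘ r(k, k) ∘ t(p)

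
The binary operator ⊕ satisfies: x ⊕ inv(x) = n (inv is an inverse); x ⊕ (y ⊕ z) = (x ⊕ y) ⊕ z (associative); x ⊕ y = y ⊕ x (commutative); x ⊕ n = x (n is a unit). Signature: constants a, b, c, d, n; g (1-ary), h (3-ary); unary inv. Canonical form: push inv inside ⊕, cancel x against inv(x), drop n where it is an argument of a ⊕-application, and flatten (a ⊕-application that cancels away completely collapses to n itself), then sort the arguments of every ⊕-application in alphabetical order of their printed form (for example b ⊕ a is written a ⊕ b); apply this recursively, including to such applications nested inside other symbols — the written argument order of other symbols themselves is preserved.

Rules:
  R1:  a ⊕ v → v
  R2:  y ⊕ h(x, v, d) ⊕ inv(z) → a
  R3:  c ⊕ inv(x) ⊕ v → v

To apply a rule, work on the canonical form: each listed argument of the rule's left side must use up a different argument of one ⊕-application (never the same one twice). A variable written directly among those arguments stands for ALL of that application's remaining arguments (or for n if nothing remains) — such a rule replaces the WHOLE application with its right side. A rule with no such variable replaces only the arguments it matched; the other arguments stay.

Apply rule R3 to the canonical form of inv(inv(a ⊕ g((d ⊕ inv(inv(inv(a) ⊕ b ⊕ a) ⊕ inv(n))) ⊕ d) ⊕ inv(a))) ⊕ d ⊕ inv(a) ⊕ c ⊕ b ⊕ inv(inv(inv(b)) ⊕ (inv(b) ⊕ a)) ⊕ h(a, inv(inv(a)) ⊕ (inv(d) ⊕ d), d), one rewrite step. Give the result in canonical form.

Answer: b ⊕ d ⊕ g(b ⊕ d ⊕ d) ⊕ h(a, a, d) ⊕ inv(a)

Derivation:
Canonical form:  b ⊕ c ⊕ d ⊕ g(b ⊕ d ⊕ d) ⊕ h(a, a, d) ⊕ inv(a) ⊕ inv(a)
Apply R3:  consuming c, inv(a);  v := b ⊕ d ⊕ g(b ⊕ d ⊕ d) ⊕ h(a, a, d) ⊕ inv(a), x := a
The variable takes the whole remainder — replace the entire application.
Giving:  b ⊕ d ⊕ g(b ⊕ d ⊕ d) ⊕ h(a, a, d) ⊕ inv(a)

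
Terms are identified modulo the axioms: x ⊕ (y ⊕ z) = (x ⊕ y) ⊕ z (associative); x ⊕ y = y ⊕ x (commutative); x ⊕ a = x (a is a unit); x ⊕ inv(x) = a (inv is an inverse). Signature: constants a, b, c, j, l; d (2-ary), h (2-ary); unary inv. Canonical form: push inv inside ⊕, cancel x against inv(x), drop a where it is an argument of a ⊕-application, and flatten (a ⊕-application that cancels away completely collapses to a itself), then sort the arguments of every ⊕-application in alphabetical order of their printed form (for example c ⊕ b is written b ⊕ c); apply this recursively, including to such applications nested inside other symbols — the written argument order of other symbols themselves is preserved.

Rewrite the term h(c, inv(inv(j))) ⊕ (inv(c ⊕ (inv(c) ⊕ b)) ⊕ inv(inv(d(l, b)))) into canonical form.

Answer: d(l, b) ⊕ h(c, j) ⊕ inv(b)

Derivation:
Push inv inside:  distribute inv over ⊕ and collapse double inv
Cancel inverse pairs:  c cancels
Combine occurrences:  h(c, j) ⊕ inv(b) ⊕ d(l, b)
Order the arguments:  d(l, b) ⊕ h(c, j) ⊕ inv(b)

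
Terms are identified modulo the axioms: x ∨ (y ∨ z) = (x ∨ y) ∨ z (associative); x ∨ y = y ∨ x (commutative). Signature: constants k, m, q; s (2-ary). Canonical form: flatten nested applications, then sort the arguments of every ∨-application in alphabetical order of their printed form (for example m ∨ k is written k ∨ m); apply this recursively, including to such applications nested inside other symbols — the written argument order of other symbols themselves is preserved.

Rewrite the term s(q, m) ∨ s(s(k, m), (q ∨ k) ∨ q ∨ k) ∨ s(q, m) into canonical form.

Answer: s(q, m) ∨ s(q, m) ∨ s(s(k, m), k ∨ k ∨ q ∨ q)

Derivation:
Canonicalize subterm:  s(s(k, m), (q ∨ k) ∨ q ∨ k)  →  s(s(k, m), k ∨ k ∨ q ∨ q)
Order the arguments:  s(q, m) ∨ s(q, m) ∨ s(s(k, m), k ∨ k ∨ q ∨ q)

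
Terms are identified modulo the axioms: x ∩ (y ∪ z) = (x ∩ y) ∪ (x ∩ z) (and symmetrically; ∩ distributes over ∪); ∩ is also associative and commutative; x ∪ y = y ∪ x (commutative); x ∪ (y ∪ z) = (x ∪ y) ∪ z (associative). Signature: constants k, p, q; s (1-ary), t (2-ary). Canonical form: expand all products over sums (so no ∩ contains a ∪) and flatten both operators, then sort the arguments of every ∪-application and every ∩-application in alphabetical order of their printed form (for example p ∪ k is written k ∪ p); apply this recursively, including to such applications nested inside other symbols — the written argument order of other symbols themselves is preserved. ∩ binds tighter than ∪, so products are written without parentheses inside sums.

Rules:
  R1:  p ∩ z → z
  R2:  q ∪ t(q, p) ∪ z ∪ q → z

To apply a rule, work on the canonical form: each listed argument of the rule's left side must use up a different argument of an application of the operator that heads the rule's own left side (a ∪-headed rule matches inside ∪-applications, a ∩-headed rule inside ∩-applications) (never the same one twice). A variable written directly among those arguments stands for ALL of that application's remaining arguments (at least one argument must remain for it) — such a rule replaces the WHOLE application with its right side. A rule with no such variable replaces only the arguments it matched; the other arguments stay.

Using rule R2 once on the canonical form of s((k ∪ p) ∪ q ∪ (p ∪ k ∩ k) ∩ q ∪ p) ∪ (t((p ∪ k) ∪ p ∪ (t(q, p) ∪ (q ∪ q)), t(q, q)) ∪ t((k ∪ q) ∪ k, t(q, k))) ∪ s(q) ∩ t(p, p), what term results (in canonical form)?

Canonical form:  s(k ∪ k ∩ k ∩ q ∪ p ∪ p ∪ p ∩ q ∪ q) ∪ s(q) ∩ t(p, p) ∪ t(k ∪ k ∪ q, t(q, k)) ∪ t(k ∪ p ∪ p ∪ q ∪ q ∪ t(q, p), t(q, q))
R2 matches:  uses q, q, t(q, p);  z := k ∪ p ∪ p
The extension variable absorbs all remaining arguments, so the whole application is rewritten.
Result:  s(k ∪ k ∩ k ∩ q ∪ p ∪ p ∪ p ∩ q ∪ q) ∪ s(q) ∩ t(p, p) ∪ t(k ∪ k ∪ q, t(q, k)) ∪ t(k ∪ p ∪ p, t(q, q))

Answer: s(k ∪ k ∩ k ∩ q ∪ p ∪ p ∪ p ∩ q ∪ q) ∪ s(q) ∩ t(p, p) ∪ t(k ∪ k ∪ q, t(q, k)) ∪ t(k ∪ p ∪ p, t(q, q))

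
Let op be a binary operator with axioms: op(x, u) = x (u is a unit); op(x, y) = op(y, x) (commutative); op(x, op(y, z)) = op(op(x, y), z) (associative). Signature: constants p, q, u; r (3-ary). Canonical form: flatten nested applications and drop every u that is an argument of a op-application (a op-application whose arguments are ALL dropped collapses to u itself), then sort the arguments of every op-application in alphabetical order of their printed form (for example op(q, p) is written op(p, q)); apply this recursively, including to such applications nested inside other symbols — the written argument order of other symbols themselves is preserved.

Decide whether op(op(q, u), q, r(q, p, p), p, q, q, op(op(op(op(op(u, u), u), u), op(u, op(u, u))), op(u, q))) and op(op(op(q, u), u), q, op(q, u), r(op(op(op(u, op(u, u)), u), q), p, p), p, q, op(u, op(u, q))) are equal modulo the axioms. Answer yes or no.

Left:  op(op(q, u), q, r(q, p, p), p, q, q, op(op(op(op(op(u, u), u), u), op(u, op(u, u))), op(u, q)))
  Un-nest:  op(q, u, q, r(q, p, p), p, q, q, u, u, u, u, u, u, u, u, q)
  Unit:  drop u (×9)
  Order the arguments:  op(p, q, q, q, q, q, r(q, p, p))
Right:  op(op(op(q, u), u), q, op(q, u), r(op(op(op(u, op(u, u)), u), q), p, p), p, q, op(u, op(u, q)))
  Flatten:  op(q, u, u, q, q, u, r(op(op(op(u, op(u, u)), u), q), p, p), p, q, u, u, q)
  Simplify inside:  r(op(op(op(u, op(u, u)), u), q), p, p)  →  r(q, p, p)
  Units out:  drop u (×5)
  Order the arguments:  op(p, q, q, q, q, q, r(q, p, p))

Answer: yes — both canonical forms are op(p, q, q, q, q, q, r(q, p, p))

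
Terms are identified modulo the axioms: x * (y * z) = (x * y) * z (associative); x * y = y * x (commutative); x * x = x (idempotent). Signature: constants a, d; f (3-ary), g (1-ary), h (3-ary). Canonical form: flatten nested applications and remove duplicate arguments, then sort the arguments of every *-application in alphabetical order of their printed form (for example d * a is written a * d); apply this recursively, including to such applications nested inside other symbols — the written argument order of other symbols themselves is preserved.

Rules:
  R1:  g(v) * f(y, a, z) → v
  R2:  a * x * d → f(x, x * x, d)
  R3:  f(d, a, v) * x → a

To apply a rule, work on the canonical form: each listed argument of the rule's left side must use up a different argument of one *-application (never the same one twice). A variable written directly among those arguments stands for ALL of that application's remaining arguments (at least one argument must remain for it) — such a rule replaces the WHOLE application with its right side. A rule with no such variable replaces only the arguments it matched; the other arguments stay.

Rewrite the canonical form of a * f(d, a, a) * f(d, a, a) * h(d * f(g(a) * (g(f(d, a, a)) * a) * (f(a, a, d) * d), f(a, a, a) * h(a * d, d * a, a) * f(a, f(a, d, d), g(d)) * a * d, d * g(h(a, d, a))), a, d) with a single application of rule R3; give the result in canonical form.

Answer: a

Derivation:
Canonical form:  a * f(d, a, a) * h(d * f(a * d * f(a, a, d) * g(a) * g(f(d, a, a)), a * d * f(a, a, a) * f(a, f(a, d, d), g(d)) * h(a * d, a * d, a), d * g(h(a, d, a))), a, d)
R3 matches:  uses f(d, a, a);  v := a, x := a * h(d * f(a * d * f(a, a, d) * g(a) * g(f(d, a, a)), a * d * f(a, a, a) * f(a, f(a, d, d), g(d)) * h(a * d, a * d, a), d * g(h(a, d, a))), a, d)
The variable takes the whole remainder — replace the entire application.
New term:  a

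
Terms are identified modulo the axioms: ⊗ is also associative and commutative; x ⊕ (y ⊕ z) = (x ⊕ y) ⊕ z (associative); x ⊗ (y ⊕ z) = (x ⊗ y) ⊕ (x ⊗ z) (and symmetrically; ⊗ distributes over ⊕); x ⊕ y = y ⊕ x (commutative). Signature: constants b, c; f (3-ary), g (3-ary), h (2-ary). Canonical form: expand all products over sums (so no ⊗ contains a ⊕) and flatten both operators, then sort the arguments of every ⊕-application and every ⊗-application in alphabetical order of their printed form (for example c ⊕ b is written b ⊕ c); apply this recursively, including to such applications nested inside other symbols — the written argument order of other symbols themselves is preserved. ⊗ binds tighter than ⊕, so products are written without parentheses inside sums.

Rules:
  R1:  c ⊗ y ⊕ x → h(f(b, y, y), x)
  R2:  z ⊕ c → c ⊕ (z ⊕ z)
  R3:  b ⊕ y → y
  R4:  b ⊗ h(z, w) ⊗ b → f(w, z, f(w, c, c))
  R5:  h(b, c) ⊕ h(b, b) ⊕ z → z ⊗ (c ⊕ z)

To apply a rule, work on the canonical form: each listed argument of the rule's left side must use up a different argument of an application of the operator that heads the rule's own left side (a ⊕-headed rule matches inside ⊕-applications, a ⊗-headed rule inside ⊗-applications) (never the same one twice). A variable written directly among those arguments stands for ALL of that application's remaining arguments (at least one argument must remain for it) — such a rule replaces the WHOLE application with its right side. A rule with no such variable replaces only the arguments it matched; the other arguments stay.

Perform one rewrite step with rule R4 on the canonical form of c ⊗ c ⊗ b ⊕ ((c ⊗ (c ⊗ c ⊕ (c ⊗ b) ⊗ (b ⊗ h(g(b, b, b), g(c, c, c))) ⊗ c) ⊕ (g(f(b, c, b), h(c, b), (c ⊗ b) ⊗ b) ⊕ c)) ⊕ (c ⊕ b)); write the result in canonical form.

Canonical form:  b ⊕ b ⊗ b ⊗ c ⊗ c ⊗ c ⊗ h(g(b, b, b), g(c, c, c)) ⊕ b ⊗ c ⊗ c ⊕ c ⊕ c ⊕ c ⊗ c ⊗ c ⊕ g(f(b, c, b), h(c, b), b ⊗ b ⊗ c)
R4 matches:  uses b, b, h(g(b, b, b), g(c, c, c));  w := g(c, c, c), z := g(b, b, b)
New term:  b ⊕ b ⊗ c ⊗ c ⊕ c ⊕ c ⊕ c ⊗ c ⊗ c ⊕ c ⊗ c ⊗ c ⊗ f(g(c, c, c), g(b, b, b), f(g(c, c, c), c, c)) ⊕ g(f(b, c, b), h(c, b), b ⊗ b ⊗ c)

Answer: b ⊕ b ⊗ c ⊗ c ⊕ c ⊕ c ⊕ c ⊗ c ⊗ c ⊕ c ⊗ c ⊗ c ⊗ f(g(c, c, c), g(b, b, b), f(g(c, c, c), c, c)) ⊕ g(f(b, c, b), h(c, b), b ⊗ b ⊗ c)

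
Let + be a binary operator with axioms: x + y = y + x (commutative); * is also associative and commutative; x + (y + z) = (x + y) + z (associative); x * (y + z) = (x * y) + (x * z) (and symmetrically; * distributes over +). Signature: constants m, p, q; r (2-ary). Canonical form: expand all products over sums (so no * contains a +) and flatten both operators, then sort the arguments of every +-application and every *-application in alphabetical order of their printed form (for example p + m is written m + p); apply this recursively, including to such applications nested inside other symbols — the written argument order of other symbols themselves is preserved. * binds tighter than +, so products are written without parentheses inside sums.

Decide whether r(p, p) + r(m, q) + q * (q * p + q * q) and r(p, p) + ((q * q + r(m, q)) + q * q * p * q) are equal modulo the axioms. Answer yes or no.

Answer: no — p * q * q + q * q * q + r(m, q) + r(p, p) vs p * q * q * q + q * q + r(m, q) + r(p, p)

Derivation:
Left:  r(p, p) + r(m, q) + q * (q * p + q * q)
  Expand:  r(p, p) + r(m, q) + p * q * q + q * q * q
  Sort:  p * q * q + q * q * q + r(m, q) + r(p, p)
Right:  r(p, p) + ((q * q + r(m, q)) + q * q * p * q)
  Flatten:  r(p, p) + q * q + r(m, q) + p * q * q * q
  Order the arguments:  p * q * q * q + q * q + r(m, q) + r(p, p)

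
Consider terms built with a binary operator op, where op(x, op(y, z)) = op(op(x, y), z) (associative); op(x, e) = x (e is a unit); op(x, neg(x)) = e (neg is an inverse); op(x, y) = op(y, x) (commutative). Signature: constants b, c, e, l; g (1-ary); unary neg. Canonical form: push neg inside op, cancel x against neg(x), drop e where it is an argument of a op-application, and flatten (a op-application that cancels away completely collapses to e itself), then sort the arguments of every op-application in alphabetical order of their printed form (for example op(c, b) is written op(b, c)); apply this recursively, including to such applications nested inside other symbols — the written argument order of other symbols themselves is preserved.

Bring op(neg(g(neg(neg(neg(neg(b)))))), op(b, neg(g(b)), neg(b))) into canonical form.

Answer: op(neg(g(b)), neg(g(b)))

Derivation:
Push neg inside:  distribute neg over op and collapse double neg
Cancel:  b cancels
Collect terms:  op(neg(g(b)), neg(g(b)))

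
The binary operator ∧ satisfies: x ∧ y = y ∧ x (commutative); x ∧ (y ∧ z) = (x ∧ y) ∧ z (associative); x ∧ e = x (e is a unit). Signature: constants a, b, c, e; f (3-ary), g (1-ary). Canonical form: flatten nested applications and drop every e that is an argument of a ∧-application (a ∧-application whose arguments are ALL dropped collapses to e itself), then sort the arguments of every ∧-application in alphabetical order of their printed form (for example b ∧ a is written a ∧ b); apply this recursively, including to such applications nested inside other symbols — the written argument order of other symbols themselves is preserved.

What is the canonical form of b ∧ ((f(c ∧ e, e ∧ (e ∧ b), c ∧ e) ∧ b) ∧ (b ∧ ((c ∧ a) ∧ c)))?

Un-nest:  b ∧ f(c ∧ e, e ∧ (e ∧ b), c ∧ e) ∧ b ∧ b ∧ c ∧ a ∧ c
Inside:  f(c ∧ e, e ∧ (e ∧ b), c ∧ e)  →  f(c, b, c)
Order the arguments:  a ∧ b ∧ b ∧ b ∧ c ∧ c ∧ f(c, b, c)

Answer: a ∧ b ∧ b ∧ b ∧ c ∧ c ∧ f(c, b, c)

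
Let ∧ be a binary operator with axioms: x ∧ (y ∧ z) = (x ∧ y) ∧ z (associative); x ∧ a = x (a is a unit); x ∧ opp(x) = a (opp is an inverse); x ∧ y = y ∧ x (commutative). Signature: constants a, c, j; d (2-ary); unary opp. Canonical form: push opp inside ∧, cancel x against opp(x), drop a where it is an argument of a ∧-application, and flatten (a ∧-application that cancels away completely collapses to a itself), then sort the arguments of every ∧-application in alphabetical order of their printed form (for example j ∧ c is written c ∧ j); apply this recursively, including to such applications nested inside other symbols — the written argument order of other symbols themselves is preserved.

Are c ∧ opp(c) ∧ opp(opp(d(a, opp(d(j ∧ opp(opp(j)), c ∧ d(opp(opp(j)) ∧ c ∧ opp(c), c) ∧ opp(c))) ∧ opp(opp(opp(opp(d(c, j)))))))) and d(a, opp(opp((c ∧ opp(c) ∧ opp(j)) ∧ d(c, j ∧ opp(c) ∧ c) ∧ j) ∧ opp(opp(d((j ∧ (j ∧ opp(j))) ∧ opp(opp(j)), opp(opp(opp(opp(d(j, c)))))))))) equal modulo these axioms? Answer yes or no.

Answer: yes — both canonical forms are d(a, d(c, j) ∧ opp(d(j ∧ j, d(j, c))))

Derivation:
Left:  c ∧ opp(c) ∧ opp(opp(d(a, opp(d(j ∧ opp(opp(j)), c ∧ d(opp(opp(j)) ∧ c ∧ opp(c), c) ∧ opp(c))) ∧ opp(opp(opp(opp(d(c, j))))))))
  Push opp inside:  distribute opp over ∧ and collapse double opp
  Inverses cancel:  c cancels
  Collect:  d(a, d(c, j) ∧ opp(d(j ∧ j, d(j, c))))
Right:  d(a, opp(opp((c ∧ opp(c) ∧ opp(j)) ∧ d(c, j ∧ opp(c) ∧ c) ∧ j) ∧ opp(opp(d((j ∧ (j ∧ opp(j))) ∧ opp(opp(j)), opp(opp(opp(opp(d(j, c))))))))))
  Descend into:  opp((c ∧ opp(c) ∧ opp(j)) ∧ d(c, j ∧ opp(c) ∧ c) ∧ j) ∧ opp(opp(d((j ∧ (j ∧ opp(j))) ∧ opp(opp(j)), opp(opp(opp(opp(d(j, c))))))))
  Push opp inside:  distribute opp over ∧ and collapse double opp
  Inverses cancel:  c cancels; j cancels
  Collect:  opp(d(c, j)) ∧ d(j ∧ j, d(j, c))
  Sort arguments:  d(j ∧ j, d(j, c)) ∧ opp(d(c, j))
  Put back:  d(a, d(c, j) ∧ opp(d(j ∧ j, d(j, c))))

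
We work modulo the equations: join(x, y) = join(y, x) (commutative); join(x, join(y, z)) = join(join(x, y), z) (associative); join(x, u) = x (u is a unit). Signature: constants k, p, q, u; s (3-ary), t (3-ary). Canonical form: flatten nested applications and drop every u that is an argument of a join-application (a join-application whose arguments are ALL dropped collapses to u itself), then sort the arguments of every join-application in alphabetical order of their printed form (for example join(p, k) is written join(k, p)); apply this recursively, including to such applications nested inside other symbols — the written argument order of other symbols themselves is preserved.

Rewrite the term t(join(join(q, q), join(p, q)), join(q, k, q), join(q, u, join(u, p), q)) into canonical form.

Answer: t(join(p, q, q, q), join(k, q, q), join(p, q, q))

Derivation:
Work inside:  join(q, u, join(u, p), q)
Flatten:  join(q, u, u, p, q)
Unit:  drop u (×2)
Sort:  join(p, q, q)
Put back:  t(join(p, q, q, q), join(k, q, q), join(p, q, q))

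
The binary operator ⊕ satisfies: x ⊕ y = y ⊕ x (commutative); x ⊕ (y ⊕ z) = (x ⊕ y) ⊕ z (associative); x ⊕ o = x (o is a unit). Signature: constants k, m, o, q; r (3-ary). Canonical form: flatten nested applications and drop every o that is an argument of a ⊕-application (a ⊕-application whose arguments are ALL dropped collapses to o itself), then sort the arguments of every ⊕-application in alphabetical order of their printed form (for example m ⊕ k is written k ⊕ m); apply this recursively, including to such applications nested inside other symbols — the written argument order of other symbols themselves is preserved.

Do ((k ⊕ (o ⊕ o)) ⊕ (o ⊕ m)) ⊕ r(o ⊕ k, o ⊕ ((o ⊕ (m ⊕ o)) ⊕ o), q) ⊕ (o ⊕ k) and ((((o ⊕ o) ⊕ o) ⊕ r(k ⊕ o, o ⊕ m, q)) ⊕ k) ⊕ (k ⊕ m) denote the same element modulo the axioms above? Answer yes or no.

Answer: yes — both canonical forms are k ⊕ k ⊕ m ⊕ r(k, m, q)

Derivation:
Left:  ((k ⊕ (o ⊕ o)) ⊕ (o ⊕ m)) ⊕ r(o ⊕ k, o ⊕ ((o ⊕ (m ⊕ o)) ⊕ o), q) ⊕ (o ⊕ k)
  Un-nest:  k ⊕ o ⊕ o ⊕ o ⊕ m ⊕ r(o ⊕ k, o ⊕ ((o ⊕ (m ⊕ o)) ⊕ o), q) ⊕ o ⊕ k
  Canonicalize subterm:  r(o ⊕ k, o ⊕ ((o ⊕ (m ⊕ o)) ⊕ o), q)  →  r(k, m, q)
  Unit:  drop o (×4)
  Order the arguments:  k ⊕ k ⊕ m ⊕ r(k, m, q)
Right:  ((((o ⊕ o) ⊕ o) ⊕ r(k ⊕ o, o ⊕ m, q)) ⊕ k) ⊕ (k ⊕ m)
  Flatten:  o ⊕ o ⊕ o ⊕ r(k ⊕ o, o ⊕ m, q) ⊕ k ⊕ k ⊕ m
  Inside:  r(k ⊕ o, o ⊕ m, q)  →  r(k, m, q)
  Drop the unit:  drop o (×3)
  Order the arguments:  k ⊕ k ⊕ m ⊕ r(k, m, q)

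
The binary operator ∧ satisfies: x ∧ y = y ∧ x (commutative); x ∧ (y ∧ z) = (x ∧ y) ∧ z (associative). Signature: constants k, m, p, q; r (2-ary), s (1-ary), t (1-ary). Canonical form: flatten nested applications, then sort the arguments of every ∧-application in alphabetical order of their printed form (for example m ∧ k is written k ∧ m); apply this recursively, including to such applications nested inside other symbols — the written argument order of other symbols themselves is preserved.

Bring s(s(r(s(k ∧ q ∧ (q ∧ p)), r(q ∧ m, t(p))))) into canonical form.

Answer: s(s(r(s(k ∧ p ∧ q ∧ q), r(m ∧ q, t(p)))))

Derivation:
Focus inside:  k ∧ q ∧ (q ∧ p)
Merge nested applications:  k ∧ q ∧ q ∧ p
Sort:  k ∧ p ∧ q ∧ q
Put back:  s(s(r(s(k ∧ p ∧ q ∧ q), r(m ∧ q, t(p)))))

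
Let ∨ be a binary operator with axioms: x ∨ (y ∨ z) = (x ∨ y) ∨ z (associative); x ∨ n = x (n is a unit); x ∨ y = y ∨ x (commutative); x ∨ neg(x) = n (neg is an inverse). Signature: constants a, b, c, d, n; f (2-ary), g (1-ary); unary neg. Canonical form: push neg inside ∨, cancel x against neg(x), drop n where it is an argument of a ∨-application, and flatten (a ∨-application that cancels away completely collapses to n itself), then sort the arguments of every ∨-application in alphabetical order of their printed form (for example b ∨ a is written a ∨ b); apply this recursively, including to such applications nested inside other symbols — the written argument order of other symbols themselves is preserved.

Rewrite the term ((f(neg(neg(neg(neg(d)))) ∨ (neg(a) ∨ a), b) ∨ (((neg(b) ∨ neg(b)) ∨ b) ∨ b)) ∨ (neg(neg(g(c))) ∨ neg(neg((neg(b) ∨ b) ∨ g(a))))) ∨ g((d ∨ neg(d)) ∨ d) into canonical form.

Answer: f(d, b) ∨ g(a) ∨ g(c) ∨ g(d)

Derivation:
Push neg inside:  distribute neg over ∨ and collapse double neg
Inverses cancel:  b cancels
Collect terms:  f(d, b) ∨ g(c) ∨ g(a) ∨ g(d)
Sort:  f(d, b) ∨ g(a) ∨ g(c) ∨ g(d)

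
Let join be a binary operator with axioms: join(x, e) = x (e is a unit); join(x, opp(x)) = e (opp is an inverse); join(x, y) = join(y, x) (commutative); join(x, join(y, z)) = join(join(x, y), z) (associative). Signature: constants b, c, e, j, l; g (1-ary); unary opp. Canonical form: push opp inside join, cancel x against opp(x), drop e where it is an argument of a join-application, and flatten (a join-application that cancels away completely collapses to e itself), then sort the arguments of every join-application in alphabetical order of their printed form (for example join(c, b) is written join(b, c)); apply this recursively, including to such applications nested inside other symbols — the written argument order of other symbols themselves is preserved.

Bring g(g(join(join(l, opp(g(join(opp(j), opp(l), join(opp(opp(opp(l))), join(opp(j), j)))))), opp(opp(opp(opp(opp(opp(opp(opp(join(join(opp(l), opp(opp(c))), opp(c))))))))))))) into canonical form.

Focus inside:  join(join(l, opp(g(join(opp(j), opp(l), join(opp(opp(opp(l))), join(opp(j), j)))))), opp(opp(opp(opp(opp(opp(opp(opp(join(join(opp(l), opp(opp(c))), opp(c)))))))))))
Push opp inside:  distribute opp over join and collapse double opp
Cancel:  l cancels; c cancels
Combine occurrences:  opp(g(join(opp(j), opp(l), opp(l))))
Rebuild:  g(g(opp(g(join(opp(j), opp(l), opp(l))))))

Answer: g(g(opp(g(join(opp(j), opp(l), opp(l))))))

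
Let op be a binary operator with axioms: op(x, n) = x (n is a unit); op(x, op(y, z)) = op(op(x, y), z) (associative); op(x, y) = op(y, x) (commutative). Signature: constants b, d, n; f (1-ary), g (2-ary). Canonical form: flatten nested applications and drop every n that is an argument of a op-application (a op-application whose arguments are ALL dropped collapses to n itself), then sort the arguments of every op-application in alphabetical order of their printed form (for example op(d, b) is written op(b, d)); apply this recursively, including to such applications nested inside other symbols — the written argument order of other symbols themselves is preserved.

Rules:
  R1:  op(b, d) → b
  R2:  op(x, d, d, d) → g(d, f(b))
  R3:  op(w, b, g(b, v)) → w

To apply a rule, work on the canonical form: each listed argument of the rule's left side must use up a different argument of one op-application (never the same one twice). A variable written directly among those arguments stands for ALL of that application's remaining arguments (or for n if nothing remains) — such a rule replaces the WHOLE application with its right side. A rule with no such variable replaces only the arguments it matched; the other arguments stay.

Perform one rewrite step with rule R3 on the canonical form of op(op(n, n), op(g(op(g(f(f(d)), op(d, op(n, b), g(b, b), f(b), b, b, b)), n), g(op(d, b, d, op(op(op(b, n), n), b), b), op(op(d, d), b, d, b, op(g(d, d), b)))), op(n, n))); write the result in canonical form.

Canonical form:  g(g(f(f(d)), op(b, b, b, b, d, f(b), g(b, b))), g(op(b, b, b, b, d, d), op(b, b, b, d, d, d, g(d, d))))
R3 matches:  uses b, g(b, b);  v := b, w := op(b, b, b, d, f(b))
The variable takes the whole remainder — replace the entire application.
Giving:  g(g(f(f(d)), op(b, b, b, d, f(b))), g(op(b, b, b, b, d, d), op(b, b, b, d, d, d, g(d, d))))

Answer: g(g(f(f(d)), op(b, b, b, d, f(b))), g(op(b, b, b, b, d, d), op(b, b, b, d, d, d, g(d, d))))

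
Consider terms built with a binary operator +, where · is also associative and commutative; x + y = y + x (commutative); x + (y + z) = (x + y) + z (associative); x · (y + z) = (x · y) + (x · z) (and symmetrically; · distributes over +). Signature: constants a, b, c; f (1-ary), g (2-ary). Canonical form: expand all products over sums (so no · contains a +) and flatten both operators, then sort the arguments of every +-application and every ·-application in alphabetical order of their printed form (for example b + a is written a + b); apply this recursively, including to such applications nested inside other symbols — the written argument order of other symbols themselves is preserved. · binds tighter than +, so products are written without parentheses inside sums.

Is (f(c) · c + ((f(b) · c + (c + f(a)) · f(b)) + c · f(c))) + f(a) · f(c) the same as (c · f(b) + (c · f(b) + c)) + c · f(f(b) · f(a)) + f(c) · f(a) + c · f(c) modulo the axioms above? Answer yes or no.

Left:  (f(c) · c + ((f(b) · c + (c + f(a)) · f(b)) + c · f(c))) + f(a) · f(c)
  Distribute:  c · f(c) + c · f(b) + c · f(b) + f(a) · f(b) + c · f(c) + f(a) · f(c)
  Sort arguments:  c · f(b) + c · f(b) + c · f(c) + c · f(c) + f(a) · f(b) + f(a) · f(c)
Right:  (c · f(b) + (c · f(b) + c)) + c · f(f(b) · f(a)) + f(c) · f(a) + c · f(c)
  Un-nest:  c · f(b) + c · f(b) + c + c · f(f(a) · f(b)) + f(a) · f(c) + c · f(c)
  Order the arguments:  c + c · f(b) + c · f(b) + c · f(c) + c · f(f(a) · f(b)) + f(a) · f(c)

Answer: no — c · f(b) + c · f(b) + c · f(c) + c · f(c) + f(a) · f(b) + f(a) · f(c) vs c + c · f(b) + c · f(b) + c · f(c) + c · f(f(a) · f(b)) + f(a) · f(c)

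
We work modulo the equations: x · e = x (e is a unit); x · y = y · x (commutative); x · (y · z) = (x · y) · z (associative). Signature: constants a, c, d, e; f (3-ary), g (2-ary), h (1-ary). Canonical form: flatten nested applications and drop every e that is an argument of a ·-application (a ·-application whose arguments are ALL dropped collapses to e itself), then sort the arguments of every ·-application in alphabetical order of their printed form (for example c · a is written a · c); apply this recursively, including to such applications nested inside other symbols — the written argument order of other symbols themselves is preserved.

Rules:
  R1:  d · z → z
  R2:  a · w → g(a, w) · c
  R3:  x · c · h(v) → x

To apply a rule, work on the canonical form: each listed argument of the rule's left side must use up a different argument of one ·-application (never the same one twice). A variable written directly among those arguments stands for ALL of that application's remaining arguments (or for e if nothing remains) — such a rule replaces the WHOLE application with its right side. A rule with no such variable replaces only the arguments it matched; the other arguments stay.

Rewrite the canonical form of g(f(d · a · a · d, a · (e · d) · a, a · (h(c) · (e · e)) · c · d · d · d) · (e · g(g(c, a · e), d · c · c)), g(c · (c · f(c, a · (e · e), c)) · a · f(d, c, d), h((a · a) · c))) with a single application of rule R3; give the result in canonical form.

Answer: g(f(a · a · d · d, a · a · d, a · d · d · d) · g(g(c, a), c · c · d), g(a · c · c · f(c, a, c) · f(d, c, d), h(a · a · c)))

Derivation:
Canonical form:  g(f(a · a · d · d, a · a · d, a · c · d · d · d · h(c)) · g(g(c, a), c · c · d), g(a · c · c · f(c, a, c) · f(d, c, d), h(a · a · c)))
Apply R3:  consuming c, h(c);  v := c, x := a · d · d · d
The variable takes the whole remainder — replace the entire application.
Result:  g(f(a · a · d · d, a · a · d, a · d · d · d) · g(g(c, a), c · c · d), g(a · c · c · f(c, a, c) · f(d, c, d), h(a · a · c)))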